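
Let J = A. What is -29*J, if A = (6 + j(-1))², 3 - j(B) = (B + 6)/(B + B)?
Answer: -15341/4 ≈ -3835.3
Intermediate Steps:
j(B) = 3 - (6 + B)/(2*B) (j(B) = 3 - (B + 6)/(B + B) = 3 - (6 + B)/(2*B))
A = 529/4 (A = (6 + (5/2 - 3/(-1)))² = (6 + (5/2 - 3*(-1)))² = (6 + (5/2 + 3))² = (6 + 11/2)² = (23/2)² = 529/4 ≈ 132.25)
J = 529/4 ≈ 132.25
-29*J = -29*529/4 = -15341/4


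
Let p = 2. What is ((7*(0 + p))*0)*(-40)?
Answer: 0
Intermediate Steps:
((7*(0 + p))*0)*(-40) = ((7*(0 + 2))*0)*(-40) = ((7*2)*0)*(-40) = (14*0)*(-40) = 0*(-40) = 0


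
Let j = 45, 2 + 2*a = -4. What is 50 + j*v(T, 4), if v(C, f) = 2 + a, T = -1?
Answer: 5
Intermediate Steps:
a = -3 (a = -1 + (½)*(-4) = -1 - 2 = -3)
v(C, f) = -1 (v(C, f) = 2 - 3 = -1)
50 + j*v(T, 4) = 50 + 45*(-1) = 50 - 45 = 5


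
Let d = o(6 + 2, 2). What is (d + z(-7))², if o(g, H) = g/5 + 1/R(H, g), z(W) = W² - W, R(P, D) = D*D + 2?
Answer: 361494169/108900 ≈ 3319.5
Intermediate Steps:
R(P, D) = 2 + D² (R(P, D) = D² + 2 = 2 + D²)
o(g, H) = 1/(2 + g²) + g/5 (o(g, H) = g/5 + 1/(2 + g²) = 1/(2 + g²) + g/5)
d = 533/330 (d = (5 + (6 + 2)*(2 + (6 + 2)²))/(5*(2 + (6 + 2)²)) = (5 + 8*(2 + 8²))/(5*(2 + 8²)) = (5 + 8*(2 + 64))/(5*(2 + 64)) = (⅕)*(5 + 8*66)/66 = (⅕)*(1/66)*(5 + 528) = (⅕)*(1/66)*533 = 533/330 ≈ 1.6152)
(d + z(-7))² = (533/330 - 7*(-1 - 7))² = (533/330 - 7*(-8))² = (533/330 + 56)² = (19013/330)² = 361494169/108900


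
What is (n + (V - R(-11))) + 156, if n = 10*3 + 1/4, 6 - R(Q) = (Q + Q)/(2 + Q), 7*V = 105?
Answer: 7117/36 ≈ 197.69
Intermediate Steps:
V = 15 (V = (⅐)*105 = 15)
R(Q) = 6 - 2*Q/(2 + Q) (R(Q) = 6 - (Q + Q)/(2 + Q) = 6 - 2*Q/(2 + Q))
n = 121/4 (n = 30 + ¼ = 121/4 ≈ 30.250)
(n + (V - R(-11))) + 156 = (121/4 + (15 - 4*(3 - 11)/(2 - 11))) + 156 = (121/4 + (15 - 4*(-8)/(-9))) + 156 = (121/4 + (15 - 4*(-1)*(-8)/9)) + 156 = (121/4 + (15 - 1*32/9)) + 156 = (121/4 + (15 - 32/9)) + 156 = (121/4 + 103/9) + 156 = 1501/36 + 156 = 7117/36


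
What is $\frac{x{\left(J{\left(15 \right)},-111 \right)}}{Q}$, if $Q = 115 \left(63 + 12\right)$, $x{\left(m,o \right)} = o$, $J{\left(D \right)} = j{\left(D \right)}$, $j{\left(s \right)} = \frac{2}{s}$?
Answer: $- \frac{37}{2875} \approx -0.01287$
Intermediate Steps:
$J{\left(D \right)} = \frac{2}{D}$
$Q = 8625$ ($Q = 115 \cdot 75 = 8625$)
$\frac{x{\left(J{\left(15 \right)},-111 \right)}}{Q} = - \frac{111}{8625} = \left(-111\right) \frac{1}{8625} = - \frac{37}{2875}$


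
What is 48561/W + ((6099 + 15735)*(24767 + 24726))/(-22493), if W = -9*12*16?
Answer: -622807067503/12955968 ≈ -48071.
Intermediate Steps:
W = -1728 (W = -108*16 = -1728)
48561/W + ((6099 + 15735)*(24767 + 24726))/(-22493) = 48561/(-1728) + ((6099 + 15735)*(24767 + 24726))/(-22493) = 48561*(-1/1728) + (21834*49493)*(-1/22493) = -16187/576 + 1080630162*(-1/22493) = -16187/576 - 1080630162/22493 = -622807067503/12955968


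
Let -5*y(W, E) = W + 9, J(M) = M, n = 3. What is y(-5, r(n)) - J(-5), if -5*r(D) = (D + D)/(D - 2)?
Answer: 21/5 ≈ 4.2000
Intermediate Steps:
r(D) = -2*D/(5*(-2 + D)) (r(D) = -(D + D)/(5*(D - 2)) = -2*D/(5*(-2 + D)))
y(W, E) = -9/5 - W/5 (y(W, E) = -(W + 9)/5 = -(9 + W)/5 = -9/5 - W/5)
y(-5, r(n)) - J(-5) = (-9/5 - ⅕*(-5)) - 1*(-5) = (-9/5 + 1) + 5 = -⅘ + 5 = 21/5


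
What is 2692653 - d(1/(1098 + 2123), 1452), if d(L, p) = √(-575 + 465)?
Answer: 2692653 - I*√110 ≈ 2.6927e+6 - 10.488*I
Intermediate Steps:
d(L, p) = I*√110 (d(L, p) = √(-110) = I*√110)
2692653 - d(1/(1098 + 2123), 1452) = 2692653 - I*√110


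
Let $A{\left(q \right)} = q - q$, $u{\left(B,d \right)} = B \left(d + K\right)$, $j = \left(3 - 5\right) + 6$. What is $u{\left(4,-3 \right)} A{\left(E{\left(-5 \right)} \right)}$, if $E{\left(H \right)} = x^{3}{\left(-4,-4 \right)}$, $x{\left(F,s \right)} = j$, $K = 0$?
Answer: $0$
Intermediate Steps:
$j = 4$ ($j = -2 + 6 = 4$)
$x{\left(F,s \right)} = 4$
$u{\left(B,d \right)} = B d$ ($u{\left(B,d \right)} = B \left(d + 0\right) = B d$)
$E{\left(H \right)} = 64$ ($E{\left(H \right)} = 4^{3} = 64$)
$A{\left(q \right)} = 0$
$u{\left(4,-3 \right)} A{\left(E{\left(-5 \right)} \right)} = 4 \left(-3\right) 0 = \left(-12\right) 0 = 0$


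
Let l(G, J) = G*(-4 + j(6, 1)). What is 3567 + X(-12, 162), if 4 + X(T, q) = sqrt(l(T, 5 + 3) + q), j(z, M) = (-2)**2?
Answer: 3563 + 9*sqrt(2) ≈ 3575.7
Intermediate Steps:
j(z, M) = 4
l(G, J) = 0 (l(G, J) = G*(-4 + 4) = G*0 = 0)
X(T, q) = -4 + sqrt(q) (X(T, q) = -4 + sqrt(0 + q) = -4 + sqrt(q))
3567 + X(-12, 162) = 3567 + (-4 + sqrt(162)) = 3567 + (-4 + 9*sqrt(2)) = 3563 + 9*sqrt(2)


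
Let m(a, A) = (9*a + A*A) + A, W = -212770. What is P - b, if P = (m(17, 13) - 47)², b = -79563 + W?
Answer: 375277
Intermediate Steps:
m(a, A) = A + A² + 9*a (m(a, A) = (9*a + A²) + A = (A² + 9*a) + A = A + A² + 9*a)
b = -292333 (b = -79563 - 212770 = -292333)
P = 82944 (P = ((13 + 13² + 9*17) - 47)² = ((13 + 169 + 153) - 47)² = (335 - 47)² = 288² = 82944)
P - b = 82944 - 1*(-292333) = 82944 + 292333 = 375277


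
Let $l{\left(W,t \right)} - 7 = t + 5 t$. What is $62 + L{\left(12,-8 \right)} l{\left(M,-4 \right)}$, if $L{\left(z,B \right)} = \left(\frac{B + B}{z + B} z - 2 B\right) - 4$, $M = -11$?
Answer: $674$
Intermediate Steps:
$l{\left(W,t \right)} = 7 + 6 t$ ($l{\left(W,t \right)} = 7 + \left(t + 5 t\right) = 7 + 6 t$)
$L{\left(z,B \right)} = -4 - 2 B + \frac{2 B z}{B + z}$ ($L{\left(z,B \right)} = \left(\frac{2 B}{B + z} z - 2 B\right) - 4 = \left(\frac{2 B z}{B + z} - 2 B\right) - 4 = \left(- 2 B + \frac{2 B z}{B + z}\right) - 4 = -4 - 2 B + \frac{2 B z}{B + z}$)
$62 + L{\left(12,-8 \right)} l{\left(M,-4 \right)} = 62 + \frac{2 \left(- \left(-8\right)^{2} - -16 - 24\right)}{-8 + 12} \left(7 + 6 \left(-4\right)\right) = 62 + \frac{2 \left(\left(-1\right) 64 + 16 - 24\right)}{4} \left(7 - 24\right) = 62 + 2 \cdot \frac{1}{4} \left(-64 + 16 - 24\right) \left(-17\right) = 62 + 2 \cdot \frac{1}{4} \left(-72\right) \left(-17\right) = 62 - -612 = 62 + 612 = 674$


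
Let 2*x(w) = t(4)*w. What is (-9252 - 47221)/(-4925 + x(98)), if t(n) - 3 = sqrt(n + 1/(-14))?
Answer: 539655988/45639703 + 395311*sqrt(770)/45639703 ≈ 12.065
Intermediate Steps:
t(n) = 3 + sqrt(-1/14 + n) (t(n) = 3 + sqrt(n + 1/(-14)) = 3 + sqrt(n - 1/14) = 3 + sqrt(-1/14 + n))
x(w) = w*(3 + sqrt(770)/14)/2 (x(w) = ((3 + sqrt(-14 + 196*4)/14)*w)/2 = ((3 + sqrt(-14 + 784)/14)*w)/2 = ((3 + sqrt(770)/14)*w)/2 = (w*(3 + sqrt(770)/14))/2 = w*(3 + sqrt(770)/14)/2)
(-9252 - 47221)/(-4925 + x(98)) = (-9252 - 47221)/(-4925 + (1/28)*98*(42 + sqrt(770))) = -56473/(-4925 + (147 + 7*sqrt(770)/2)) = -56473/(-4778 + 7*sqrt(770)/2)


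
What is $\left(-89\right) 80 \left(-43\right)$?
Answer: $306160$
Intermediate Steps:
$\left(-89\right) 80 \left(-43\right) = \left(-7120\right) \left(-43\right) = 306160$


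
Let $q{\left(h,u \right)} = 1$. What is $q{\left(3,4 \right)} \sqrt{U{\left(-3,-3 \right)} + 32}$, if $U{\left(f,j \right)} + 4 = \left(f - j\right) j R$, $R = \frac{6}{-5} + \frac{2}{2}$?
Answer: $2 \sqrt{7} \approx 5.2915$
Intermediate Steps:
$R = - \frac{1}{5}$ ($R = 6 \left(- \frac{1}{5}\right) + 2 \cdot \frac{1}{2} = - \frac{6}{5} + 1 = - \frac{1}{5} \approx -0.2$)
$U{\left(f,j \right)} = -4 - \frac{j \left(f - j\right)}{5}$ ($U{\left(f,j \right)} = -4 + \left(f - j\right) j \left(- \frac{1}{5}\right) = -4 + j \left(f - j\right) \left(- \frac{1}{5}\right) = -4 - \frac{j \left(f - j\right)}{5}$)
$q{\left(3,4 \right)} \sqrt{U{\left(-3,-3 \right)} + 32} = 1 \sqrt{\left(-4 + \frac{\left(-3\right)^{2}}{5} - \left(- \frac{3}{5}\right) \left(-3\right)\right) + 32} = 1 \sqrt{\left(-4 + \frac{1}{5} \cdot 9 - \frac{9}{5}\right) + 32} = 1 \sqrt{\left(-4 + \frac{9}{5} - \frac{9}{5}\right) + 32} = 1 \sqrt{-4 + 32} = 1 \sqrt{28} = 1 \cdot 2 \sqrt{7} = 2 \sqrt{7}$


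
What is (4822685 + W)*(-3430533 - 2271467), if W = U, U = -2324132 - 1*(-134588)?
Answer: -15014169982000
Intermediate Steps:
U = -2189544 (U = -2324132 + 134588 = -2189544)
W = -2189544
(4822685 + W)*(-3430533 - 2271467) = (4822685 - 2189544)*(-3430533 - 2271467) = 2633141*(-5702000) = -15014169982000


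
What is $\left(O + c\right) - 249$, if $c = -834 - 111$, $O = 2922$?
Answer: $1728$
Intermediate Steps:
$c = -945$ ($c = -834 - 111 = -945$)
$\left(O + c\right) - 249 = \left(2922 - 945\right) - 249 = 1977 - 249 = 1728$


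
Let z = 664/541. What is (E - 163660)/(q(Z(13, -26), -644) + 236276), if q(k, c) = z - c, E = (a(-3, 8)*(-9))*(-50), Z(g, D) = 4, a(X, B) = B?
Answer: -21648115/32043596 ≈ -0.67558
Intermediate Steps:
z = 664/541 (z = 664*(1/541) = 664/541 ≈ 1.2274)
E = 3600 (E = (8*(-9))*(-50) = -72*(-50) = 3600)
q(k, c) = 664/541 - c
(E - 163660)/(q(Z(13, -26), -644) + 236276) = (3600 - 163660)/((664/541 - 1*(-644)) + 236276) = -160060/((664/541 + 644) + 236276) = -160060/(349068/541 + 236276) = -160060/128174384/541 = -160060*541/128174384 = -21648115/32043596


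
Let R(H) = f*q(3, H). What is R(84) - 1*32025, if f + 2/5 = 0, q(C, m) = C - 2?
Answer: -160127/5 ≈ -32025.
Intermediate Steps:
q(C, m) = -2 + C
f = -⅖ (f = -⅖ + 0 = -⅖ ≈ -0.40000)
R(H) = -⅖ (R(H) = -2*(-2 + 3)/5 = -⅖*1 = -⅖)
R(84) - 1*32025 = -⅖ - 1*32025 = -⅖ - 32025 = -160127/5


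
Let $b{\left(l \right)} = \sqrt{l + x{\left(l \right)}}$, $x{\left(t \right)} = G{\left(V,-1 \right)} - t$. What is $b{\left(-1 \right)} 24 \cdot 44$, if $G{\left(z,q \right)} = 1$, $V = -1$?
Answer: $1056$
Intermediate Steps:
$x{\left(t \right)} = 1 - t$
$b{\left(l \right)} = 1$ ($b{\left(l \right)} = \sqrt{l - \left(-1 + l\right)} = \sqrt{1} = 1$)
$b{\left(-1 \right)} 24 \cdot 44 = 1 \cdot 24 \cdot 44 = 24 \cdot 44 = 1056$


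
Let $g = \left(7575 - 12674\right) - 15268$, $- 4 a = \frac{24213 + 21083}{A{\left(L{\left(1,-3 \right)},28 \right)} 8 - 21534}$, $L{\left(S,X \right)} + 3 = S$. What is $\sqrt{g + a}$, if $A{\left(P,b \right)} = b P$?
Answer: $\frac{i \sqrt{2460313752685}}{10991} \approx 142.71 i$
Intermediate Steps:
$L{\left(S,X \right)} = -3 + S$
$A{\left(P,b \right)} = P b$
$a = \frac{5662}{10991}$ ($a = - \frac{\left(24213 + 21083\right) \frac{1}{\left(-3 + 1\right) 28 \cdot 8 - 21534}}{4} = - \frac{45296 \frac{1}{\left(-2\right) 28 \cdot 8 - 21534}}{4} = - \frac{45296 \frac{1}{\left(-56\right) 8 - 21534}}{4} = - \frac{45296 \frac{1}{-448 - 21534}}{4} = - \frac{45296 \frac{1}{-21982}}{4} = - \frac{45296 \left(- \frac{1}{21982}\right)}{4} = \left(- \frac{1}{4}\right) \left(- \frac{22648}{10991}\right) = \frac{5662}{10991} \approx 0.51515$)
$g = -20367$ ($g = -5099 - 15268 = -20367$)
$\sqrt{g + a} = \sqrt{-20367 + \frac{5662}{10991}} = \sqrt{- \frac{223848035}{10991}} = \frac{i \sqrt{2460313752685}}{10991}$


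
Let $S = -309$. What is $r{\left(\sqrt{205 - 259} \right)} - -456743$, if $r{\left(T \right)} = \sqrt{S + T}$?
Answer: $456743 + \sqrt{-309 + 3 i \sqrt{6}} \approx 4.5674 \cdot 10^{5} + 17.58 i$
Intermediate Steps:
$r{\left(T \right)} = \sqrt{-309 + T}$
$r{\left(\sqrt{205 - 259} \right)} - -456743 = \sqrt{-309 + \sqrt{205 - 259}} - -456743 = \sqrt{-309 + \sqrt{-54}} + 456743 = \sqrt{-309 + 3 i \sqrt{6}} + 456743 = 456743 + \sqrt{-309 + 3 i \sqrt{6}}$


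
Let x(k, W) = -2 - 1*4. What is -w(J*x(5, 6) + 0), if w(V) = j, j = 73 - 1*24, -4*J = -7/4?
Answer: -49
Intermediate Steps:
x(k, W) = -6 (x(k, W) = -2 - 4 = -6)
J = 7/16 (J = -(-7)/(4*4) = -¼*(-7/4) = 7/16 ≈ 0.43750)
j = 49 (j = 73 - 24 = 49)
w(V) = 49
-w(J*x(5, 6) + 0) = -1*49 = -49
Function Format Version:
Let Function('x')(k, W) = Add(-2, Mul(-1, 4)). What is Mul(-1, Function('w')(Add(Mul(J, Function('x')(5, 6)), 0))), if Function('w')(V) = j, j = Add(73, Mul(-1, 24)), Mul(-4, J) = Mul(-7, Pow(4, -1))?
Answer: -49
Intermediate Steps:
Function('x')(k, W) = -6 (Function('x')(k, W) = Add(-2, -4) = -6)
J = Rational(7, 16) (J = Mul(Rational(-1, 4), Mul(-7, Pow(4, -1))) = Mul(Rational(-1, 4), Mul(-7, Rational(1, 4))) = Mul(Rational(-1, 4), Rational(-7, 4)) = Rational(7, 16) ≈ 0.43750)
j = 49 (j = Add(73, -24) = 49)
Function('w')(V) = 49
Mul(-1, Function('w')(Add(Mul(J, Function('x')(5, 6)), 0))) = Mul(-1, 49) = -49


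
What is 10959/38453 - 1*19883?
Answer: -764550040/38453 ≈ -19883.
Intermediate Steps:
10959/38453 - 1*19883 = 10959*(1/38453) - 19883 = 10959/38453 - 19883 = -764550040/38453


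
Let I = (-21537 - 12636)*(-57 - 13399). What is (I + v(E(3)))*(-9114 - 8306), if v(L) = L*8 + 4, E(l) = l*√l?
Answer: -8010271558640 - 418080*√3 ≈ -8.0103e+12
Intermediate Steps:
E(l) = l^(3/2)
v(L) = 4 + 8*L (v(L) = 8*L + 4 = 4 + 8*L)
I = 459831888 (I = -34173*(-13456) = 459831888)
(I + v(E(3)))*(-9114 - 8306) = (459831888 + (4 + 8*3^(3/2)))*(-9114 - 8306) = (459831888 + (4 + 8*(3*√3)))*(-17420) = (459831888 + (4 + 24*√3))*(-17420) = (459831892 + 24*√3)*(-17420) = -8010271558640 - 418080*√3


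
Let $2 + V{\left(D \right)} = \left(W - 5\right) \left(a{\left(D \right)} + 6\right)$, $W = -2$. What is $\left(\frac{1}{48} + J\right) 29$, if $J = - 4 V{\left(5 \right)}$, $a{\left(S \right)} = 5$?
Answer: $\frac{439901}{48} \approx 9164.6$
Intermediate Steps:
$V{\left(D \right)} = -79$ ($V{\left(D \right)} = -2 + \left(-2 - 5\right) \left(5 + 6\right) = -2 - 77 = -79$)
$J = 316$ ($J = \left(-4\right) \left(-79\right) = 316$)
$\left(\frac{1}{48} + J\right) 29 = \left(\frac{1}{48} + 316\right) 29 = \frac{15169}{48} \cdot 29 = \frac{439901}{48}$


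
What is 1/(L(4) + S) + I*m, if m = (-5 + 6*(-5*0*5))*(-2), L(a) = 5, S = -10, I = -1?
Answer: -51/5 ≈ -10.200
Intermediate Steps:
m = 10 (m = (-5 + 6*(0*5))*(-2) = (-5 + 6*0)*(-2) = (-5 + 0)*(-2) = -5*(-2) = 10)
1/(L(4) + S) + I*m = 1/(5 - 10) - 1*10 = 1/(-5) - 10 = -⅕ - 10 = -51/5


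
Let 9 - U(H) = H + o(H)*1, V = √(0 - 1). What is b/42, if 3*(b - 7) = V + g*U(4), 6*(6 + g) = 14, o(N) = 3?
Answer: 41/378 + I/126 ≈ 0.10847 + 0.0079365*I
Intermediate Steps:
g = -11/3 (g = -6 + (⅙)*14 = -6 + 7/3 = -11/3 ≈ -3.6667)
V = I (V = √(-1) = I ≈ 1.0*I)
U(H) = 6 - H (U(H) = 9 - (H + 3*1) = 9 - (H + 3) = 9 - (3 + H) = 9 + (-3 - H) = 6 - H)
b = 41/9 + I/3 (b = 7 + (I - 11*(6 - 1*4)/3)/3 = 7 + (I - 11*(6 - 4)/3)/3 = 7 + (I - 11/3*2)/3 = 7 + (I - 22/3)/3 = 7 + (-22/3 + I)/3 = 7 + (-22/9 + I/3) = 41/9 + I/3 ≈ 4.5556 + 0.33333*I)
b/42 = (41/9 + I/3)/42 = (41/9 + I/3)*(1/42) = 41/378 + I/126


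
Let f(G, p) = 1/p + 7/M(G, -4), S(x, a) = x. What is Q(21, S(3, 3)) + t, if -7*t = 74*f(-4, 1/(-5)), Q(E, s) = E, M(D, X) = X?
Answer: 1293/14 ≈ 92.357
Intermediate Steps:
f(G, p) = -7/4 + 1/p (f(G, p) = 1/p + 7/(-4) = 1/p + 7*(-¼) = 1/p - 7/4 = -7/4 + 1/p)
t = 999/14 (t = -74*(-7/4 + 1/(1/(-5)))/7 = -74*(-7/4 + 1/(-⅕))/7 = -74*(-7/4 - 5)/7 = -74*(-27)/(7*4) = -⅐*(-999/2) = 999/14 ≈ 71.357)
Q(21, S(3, 3)) + t = 21 + 999/14 = 1293/14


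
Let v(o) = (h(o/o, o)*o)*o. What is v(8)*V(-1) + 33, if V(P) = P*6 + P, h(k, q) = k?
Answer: -415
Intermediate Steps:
v(o) = o**2 (v(o) = ((o/o)*o)*o = (1*o)*o = o*o = o**2)
V(P) = 7*P (V(P) = 6*P + P = 7*P)
v(8)*V(-1) + 33 = 8**2*(7*(-1)) + 33 = 64*(-7) + 33 = -448 + 33 = -415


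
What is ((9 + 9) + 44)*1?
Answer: 62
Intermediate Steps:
((9 + 9) + 44)*1 = (18 + 44)*1 = 62*1 = 62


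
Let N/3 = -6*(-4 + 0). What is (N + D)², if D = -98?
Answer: 676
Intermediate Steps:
N = 72 (N = 3*(-6*(-4 + 0)) = 3*(-6*(-4)) = 3*24 = 72)
(N + D)² = (72 - 98)² = (-26)² = 676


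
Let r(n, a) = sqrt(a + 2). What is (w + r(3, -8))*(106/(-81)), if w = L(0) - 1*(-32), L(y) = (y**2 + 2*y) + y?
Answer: -3392/81 - 106*I*sqrt(6)/81 ≈ -41.877 - 3.2055*I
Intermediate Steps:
r(n, a) = sqrt(2 + a)
L(y) = y**2 + 3*y
w = 32 (w = 0*(3 + 0) - 1*(-32) = 0*3 + 32 = 0 + 32 = 32)
(w + r(3, -8))*(106/(-81)) = (32 + sqrt(2 - 8))*(106/(-81)) = (32 + sqrt(-6))*(106*(-1/81)) = (32 + I*sqrt(6))*(-106/81) = -3392/81 - 106*I*sqrt(6)/81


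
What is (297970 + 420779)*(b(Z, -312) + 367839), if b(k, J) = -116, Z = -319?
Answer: 264300538527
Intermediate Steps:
(297970 + 420779)*(b(Z, -312) + 367839) = (297970 + 420779)*(-116 + 367839) = 718749*367723 = 264300538527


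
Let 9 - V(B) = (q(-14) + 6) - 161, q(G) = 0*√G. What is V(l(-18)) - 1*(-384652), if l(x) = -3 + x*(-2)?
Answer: 384816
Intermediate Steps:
l(x) = -3 - 2*x
q(G) = 0
V(B) = 164 (V(B) = 9 - ((0 + 6) - 161) = 9 - (6 - 161) = 9 - 1*(-155) = 9 + 155 = 164)
V(l(-18)) - 1*(-384652) = 164 - 1*(-384652) = 164 + 384652 = 384816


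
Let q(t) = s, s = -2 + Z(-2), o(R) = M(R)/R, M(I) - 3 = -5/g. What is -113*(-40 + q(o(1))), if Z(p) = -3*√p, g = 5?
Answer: 4746 + 339*I*√2 ≈ 4746.0 + 479.42*I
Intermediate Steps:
M(I) = 2 (M(I) = 3 - 5/5 = 3 - 5*⅕ = 3 - 1 = 2)
o(R) = 2/R
s = -2 - 3*I*√2 ≈ -2.0 - 4.2426*I
q(t) = -2 - 3*I*√2
-113*(-40 + q(o(1))) = -113*(-40 + (-2 - 3*I*√2)) = -113*(-42 - 3*I*√2) = 4746 + 339*I*√2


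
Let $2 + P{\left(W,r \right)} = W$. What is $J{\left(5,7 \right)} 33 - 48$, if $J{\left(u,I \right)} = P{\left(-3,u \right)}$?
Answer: $-213$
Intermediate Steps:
$P{\left(W,r \right)} = -2 + W$
$J{\left(u,I \right)} = -5$ ($J{\left(u,I \right)} = -2 - 3 = -5$)
$J{\left(5,7 \right)} 33 - 48 = \left(-5\right) 33 - 48 = -165 - 48 = -213$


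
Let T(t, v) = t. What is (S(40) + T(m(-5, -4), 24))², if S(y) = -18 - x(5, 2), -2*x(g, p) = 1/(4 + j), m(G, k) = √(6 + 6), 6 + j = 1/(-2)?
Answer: 8581/25 - 364*√3/5 ≈ 217.15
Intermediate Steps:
j = -13/2 (j = -6 + 1/(-2) = -6 - ½ = -13/2 ≈ -6.5000)
m(G, k) = 2*√3 (m(G, k) = √12 = 2*√3)
x(g, p) = ⅕ (x(g, p) = -1/(2*(4 - 13/2)) = -1/(2*(-5/2)) = -½*(-⅖) = ⅕)
S(y) = -91/5 (S(y) = -18 - 1*⅕ = -18 - ⅕ = -91/5)
(S(40) + T(m(-5, -4), 24))² = (-91/5 + 2*√3)²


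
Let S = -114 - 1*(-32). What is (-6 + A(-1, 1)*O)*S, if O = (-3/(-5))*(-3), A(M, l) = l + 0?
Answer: 3198/5 ≈ 639.60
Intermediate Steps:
A(M, l) = l
O = -9/5 (O = -1/5*(-3)*(-3) = (3/5)*(-3) = -9/5 ≈ -1.8000)
S = -82 (S = -114 + 32 = -82)
(-6 + A(-1, 1)*O)*S = (-6 + 1*(-9/5))*(-82) = (-6 - 9/5)*(-82) = -39/5*(-82) = 3198/5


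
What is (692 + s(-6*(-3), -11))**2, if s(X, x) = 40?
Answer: 535824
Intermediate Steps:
(692 + s(-6*(-3), -11))**2 = (692 + 40)**2 = 732**2 = 535824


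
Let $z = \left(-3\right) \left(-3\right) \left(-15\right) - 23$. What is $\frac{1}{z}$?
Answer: $- \frac{1}{158} \approx -0.0063291$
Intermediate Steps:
$z = -158$ ($z = 9 \left(-15\right) - 23 = -135 - 23 = -158$)
$\frac{1}{z} = \frac{1}{-158} = - \frac{1}{158}$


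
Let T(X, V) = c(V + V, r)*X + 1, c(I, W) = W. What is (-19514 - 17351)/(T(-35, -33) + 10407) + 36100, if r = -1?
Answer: 376955435/10443 ≈ 36097.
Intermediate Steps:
T(X, V) = 1 - X (T(X, V) = -X + 1 = 1 - X)
(-19514 - 17351)/(T(-35, -33) + 10407) + 36100 = (-19514 - 17351)/((1 - 1*(-35)) + 10407) + 36100 = -36865/((1 + 35) + 10407) + 36100 = -36865/(36 + 10407) + 36100 = -36865/10443 + 36100 = 376955435/10443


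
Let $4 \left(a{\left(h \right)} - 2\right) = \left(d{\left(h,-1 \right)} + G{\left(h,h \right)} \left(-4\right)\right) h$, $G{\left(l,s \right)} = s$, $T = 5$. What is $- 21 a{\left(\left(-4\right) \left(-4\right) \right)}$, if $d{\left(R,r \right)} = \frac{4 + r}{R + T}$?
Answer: $5322$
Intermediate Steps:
$d{\left(R,r \right)} = \frac{4 + r}{5 + R}$ ($d{\left(R,r \right)} = \frac{4 + r}{R + 5} = \frac{4 + r}{5 + R}$)
$a{\left(h \right)} = 2 + \frac{h \left(- 4 h + \frac{3}{5 + h}\right)}{4}$ ($a{\left(h \right)} = 2 + \frac{\left(\frac{4 - 1}{5 + h} + h \left(-4\right)\right) h}{4} = 2 + \frac{\left(\frac{1}{5 + h} 3 - 4 h\right) h}{4} = 2 + \frac{\left(\frac{3}{5 + h} - 4 h\right) h}{4} = 2 + \frac{\left(- 4 h + \frac{3}{5 + h}\right) h}{4} = 2 + \frac{h \left(- 4 h + \frac{3}{5 + h}\right)}{4}$)
$- 21 a{\left(\left(-4\right) \left(-4\right) \right)} = - 21 \frac{\frac{3 \left(\left(-4\right) \left(-4\right)\right)}{4} + \left(2 - \left(\left(-4\right) \left(-4\right)\right)^{2}\right) \left(5 - -16\right)}{5 - -16} = - 21 \frac{\frac{3}{4} \cdot 16 + \left(2 - 16^{2}\right) \left(5 + 16\right)}{5 + 16} = - 21 \frac{12 + \left(2 - 256\right) 21}{21} = - 21 \frac{12 - 5334}{21} = - 21 \cdot \frac{1}{21} \left(-5322\right) = \left(-21\right) \left(- \frac{1774}{7}\right) = 5322$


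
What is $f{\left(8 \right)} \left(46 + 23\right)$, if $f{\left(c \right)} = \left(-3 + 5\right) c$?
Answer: $1104$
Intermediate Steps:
$f{\left(c \right)} = 2 c$
$f{\left(8 \right)} \left(46 + 23\right) = 2 \cdot 8 \left(46 + 23\right) = 16 \cdot 69 = 1104$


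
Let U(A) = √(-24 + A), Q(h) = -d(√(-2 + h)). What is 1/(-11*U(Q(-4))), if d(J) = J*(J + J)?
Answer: I*√3/66 ≈ 0.026243*I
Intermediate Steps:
d(J) = 2*J² (d(J) = J*(2*J) = 2*J²)
Q(h) = 4 - 2*h (Q(h) = -2*(√(-2 + h))² = -2*(-2 + h) = -(-4 + 2*h) = 4 - 2*h)
1/(-11*U(Q(-4))) = 1/(-11*√(-24 + (4 - 2*(-4)))) = 1/(-11*√(-24 + (4 + 8))) = 1/(-11*√(-24 + 12)) = 1/(-22*I*√3) = I*√3/66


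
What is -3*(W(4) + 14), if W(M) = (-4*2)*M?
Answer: 54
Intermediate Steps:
W(M) = -8*M
-3*(W(4) + 14) = -3*(-8*4 + 14) = -3*(-32 + 14) = -3*(-18) = 54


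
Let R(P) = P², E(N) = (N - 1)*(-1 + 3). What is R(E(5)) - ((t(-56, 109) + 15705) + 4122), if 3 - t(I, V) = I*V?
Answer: -25870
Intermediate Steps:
t(I, V) = 3 - I*V
E(N) = -2 + 2*N (E(N) = (-1 + N)*2 = -2 + 2*N)
R(E(5)) - ((t(-56, 109) + 15705) + 4122) = (-2 + 2*5)² - (((3 - 1*(-56)*109) + 15705) + 4122) = (-2 + 10)² - (((3 + 6104) + 15705) + 4122) = 8² - ((6107 + 15705) + 4122) = 64 - (21812 + 4122) = 64 - 1*25934 = 64 - 25934 = -25870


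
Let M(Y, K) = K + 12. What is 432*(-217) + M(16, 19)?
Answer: -93713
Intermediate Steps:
M(Y, K) = 12 + K
432*(-217) + M(16, 19) = 432*(-217) + (12 + 19) = -93744 + 31 = -93713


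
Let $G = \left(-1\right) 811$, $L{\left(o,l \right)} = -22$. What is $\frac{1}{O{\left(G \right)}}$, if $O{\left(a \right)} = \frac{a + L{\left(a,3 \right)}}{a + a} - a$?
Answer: $\frac{1622}{1316275} \approx 0.0012323$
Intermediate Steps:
$G = -811$
$O{\left(a \right)} = - a + \frac{-22 + a}{2 a}$ ($O{\left(a \right)} = \frac{a - 22}{a + a} - a = \frac{-22 + a}{2 a} - a = - a + \frac{-22 + a}{2 a}$)
$\frac{1}{O{\left(G \right)}} = \frac{1}{\frac{1}{2} - -811 - \frac{11}{-811}} = \frac{1}{\frac{1}{2} + 811 - - \frac{11}{811}} = \frac{1}{\frac{1}{2} + 811 + \frac{11}{811}} = \frac{1}{\frac{1316275}{1622}} = \frac{1622}{1316275}$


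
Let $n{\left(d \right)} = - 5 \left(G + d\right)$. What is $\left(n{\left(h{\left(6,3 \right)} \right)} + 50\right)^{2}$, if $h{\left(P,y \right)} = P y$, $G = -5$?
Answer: $225$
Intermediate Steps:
$n{\left(d \right)} = 25 - 5 d$ ($n{\left(d \right)} = - 5 \left(-5 + d\right) = 25 - 5 d$)
$\left(n{\left(h{\left(6,3 \right)} \right)} + 50\right)^{2} = \left(\left(25 - 5 \cdot 6 \cdot 3\right) + 50\right)^{2} = \left(\left(25 - 90\right) + 50\right)^{2} = \left(-65 + 50\right)^{2} = \left(-15\right)^{2} = 225$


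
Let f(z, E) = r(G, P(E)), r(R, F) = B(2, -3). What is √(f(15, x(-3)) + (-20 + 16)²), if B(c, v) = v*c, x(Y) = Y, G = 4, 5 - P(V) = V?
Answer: √10 ≈ 3.1623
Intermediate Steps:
P(V) = 5 - V
B(c, v) = c*v
r(R, F) = -6 (r(R, F) = 2*(-3) = -6)
f(z, E) = -6
√(f(15, x(-3)) + (-20 + 16)²) = √(-6 + (-20 + 16)²) = √(-6 + (-4)²) = √(-6 + 16) = √10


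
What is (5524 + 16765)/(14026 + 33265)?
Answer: 22289/47291 ≈ 0.47132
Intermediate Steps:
(5524 + 16765)/(14026 + 33265) = 22289/47291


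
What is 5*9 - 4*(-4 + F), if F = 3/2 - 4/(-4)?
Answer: 51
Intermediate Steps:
F = 5/2 (F = 3*(½) - 4*(-¼) = 3/2 + 1 = 5/2 ≈ 2.5000)
5*9 - 4*(-4 + F) = 5*9 - 4*(-4 + 5/2) = 45 - 4*(-3/2) = 45 + 6 = 51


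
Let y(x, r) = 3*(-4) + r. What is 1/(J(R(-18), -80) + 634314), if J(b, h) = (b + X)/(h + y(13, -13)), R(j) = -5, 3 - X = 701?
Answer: 105/66603673 ≈ 1.5765e-6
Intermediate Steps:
X = -698 (X = 3 - 1*701 = 3 - 701 = -698)
y(x, r) = -12 + r
J(b, h) = (-698 + b)/(-25 + h) (J(b, h) = (b - 698)/(h + (-12 - 13)) = (-698 + b)/(h - 25) = (-698 + b)/(-25 + h))
1/(J(R(-18), -80) + 634314) = 1/((-698 - 5)/(-25 - 80) + 634314) = 1/(-703/(-105) + 634314) = 1/(-1/105*(-703) + 634314) = 1/(703/105 + 634314) = 1/(66603673/105) = 105/66603673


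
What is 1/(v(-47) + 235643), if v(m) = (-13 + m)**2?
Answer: 1/239243 ≈ 4.1798e-6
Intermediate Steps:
1/(v(-47) + 235643) = 1/((-13 - 47)**2 + 235643) = 1/((-60)**2 + 235643) = 1/(3600 + 235643) = 1/239243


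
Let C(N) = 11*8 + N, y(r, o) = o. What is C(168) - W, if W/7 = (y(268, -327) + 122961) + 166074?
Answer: -2020700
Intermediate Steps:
C(N) = 88 + N
W = 2020956 (W = 7*((-327 + 122961) + 166074) = 7*(122634 + 166074) = 7*288708 = 2020956)
C(168) - W = (88 + 168) - 1*2020956 = 256 - 2020956 = -2020700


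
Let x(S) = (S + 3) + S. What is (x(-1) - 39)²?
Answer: 1444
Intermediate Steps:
x(S) = 3 + 2*S (x(S) = (3 + S) + S = 3 + 2*S)
(x(-1) - 39)² = ((3 + 2*(-1)) - 39)² = ((3 - 2) - 39)² = (1 - 39)² = (-38)² = 1444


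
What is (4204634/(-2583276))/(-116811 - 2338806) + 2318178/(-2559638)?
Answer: -3676358976106000871/4059289245177133074 ≈ -0.90567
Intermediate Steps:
(4204634/(-2583276))/(-116811 - 2338806) + 2318178/(-2559638) = (4204634*(-1/2583276))/(-2455617) + 2318178*(-1/2559638) = -2102317/1291638*(-1/2455617) - 1159089/1279819 = 2102317/3171768230646 - 1159089/1279819 = -3676358976106000871/4059289245177133074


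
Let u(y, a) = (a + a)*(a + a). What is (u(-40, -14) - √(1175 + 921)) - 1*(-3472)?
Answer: 4256 - 4*√131 ≈ 4210.2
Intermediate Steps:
u(y, a) = 4*a² (u(y, a) = (2*a)*(2*a) = 4*a²)
(u(-40, -14) - √(1175 + 921)) - 1*(-3472) = (4*(-14)² - √(1175 + 921)) - 1*(-3472) = (4*196 - √2096) + 3472 = (784 - 4*√131) + 3472 = 4256 - 4*√131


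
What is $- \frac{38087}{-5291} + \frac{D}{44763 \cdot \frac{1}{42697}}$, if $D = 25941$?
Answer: $\frac{1954010570196}{78947011} \approx 24751.0$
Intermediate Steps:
$- \frac{38087}{-5291} + \frac{D}{44763 \cdot \frac{1}{42697}} = - \frac{38087}{-5291} + \frac{25941}{44763 \cdot \frac{1}{42697}} = \left(-38087\right) \left(- \frac{1}{5291}\right) + \frac{25941}{44763 \cdot \frac{1}{42697}} = \frac{38087}{5291} + \frac{25941}{\frac{44763}{42697}} = \frac{38087}{5291} + 25941 \cdot \frac{42697}{44763} = \frac{38087}{5291} + \frac{369200959}{14921} = \frac{1954010570196}{78947011}$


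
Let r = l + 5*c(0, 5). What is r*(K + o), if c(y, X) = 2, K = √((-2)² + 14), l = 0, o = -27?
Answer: -270 + 30*√2 ≈ -227.57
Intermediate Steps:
K = 3*√2 (K = √(4 + 14) = √18 = 3*√2 ≈ 4.2426)
r = 10 (r = 0 + 5*2 = 0 + 10 = 10)
r*(K + o) = 10*(3*√2 - 27) = 10*(-27 + 3*√2) = -270 + 30*√2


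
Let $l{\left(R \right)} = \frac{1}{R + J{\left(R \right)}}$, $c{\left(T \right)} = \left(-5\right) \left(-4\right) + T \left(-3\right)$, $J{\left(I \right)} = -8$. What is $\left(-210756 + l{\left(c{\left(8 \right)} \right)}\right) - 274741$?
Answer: $- \frac{5825965}{12} \approx -4.855 \cdot 10^{5}$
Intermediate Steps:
$c{\left(T \right)} = 20 - 3 T$
$l{\left(R \right)} = \frac{1}{-8 + R}$ ($l{\left(R \right)} = \frac{1}{R - 8} = \frac{1}{-8 + R}$)
$\left(-210756 + l{\left(c{\left(8 \right)} \right)}\right) - 274741 = \left(-210756 + \frac{1}{-8 + \left(20 - 24\right)}\right) - 274741 = \left(-210756 + \frac{1}{-8 - 4}\right) - 274741 = \left(-210756 + \frac{1}{-12}\right) - 274741 = \left(-210756 - \frac{1}{12}\right) - 274741 = - \frac{2529073}{12} - 274741 = - \frac{5825965}{12}$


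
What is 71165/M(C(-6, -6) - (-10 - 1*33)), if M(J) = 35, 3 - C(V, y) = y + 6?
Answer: 14233/7 ≈ 2033.3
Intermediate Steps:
C(V, y) = -3 - y (C(V, y) = 3 - (y + 6) = 3 - (6 + y) = 3 + (-6 - y) = -3 - y)
71165/M(C(-6, -6) - (-10 - 1*33)) = 71165/35 = 71165*(1/35) = 14233/7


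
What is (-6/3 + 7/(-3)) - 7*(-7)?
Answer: 134/3 ≈ 44.667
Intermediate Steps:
(-6/3 + 7/(-3)) - 7*(-7) = (-6*⅓ + 7*(-⅓)) + 49 = (-2 - 7/3) + 49 = -13/3 + 49 = 134/3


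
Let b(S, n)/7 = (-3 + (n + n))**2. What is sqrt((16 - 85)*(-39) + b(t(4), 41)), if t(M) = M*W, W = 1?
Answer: sqrt(46378) ≈ 215.36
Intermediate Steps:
t(M) = M (t(M) = M*1 = M)
b(S, n) = 7*(-3 + 2*n)**2 (b(S, n) = 7*(-3 + (n + n))**2 = 7*(-3 + 2*n)**2)
sqrt((16 - 85)*(-39) + b(t(4), 41)) = sqrt((16 - 85)*(-39) + 7*(-3 + 2*41)**2) = sqrt(-69*(-39) + 7*(-3 + 82)**2) = sqrt(2691 + 7*79**2) = sqrt(2691 + 7*6241) = sqrt(2691 + 43687) = sqrt(46378)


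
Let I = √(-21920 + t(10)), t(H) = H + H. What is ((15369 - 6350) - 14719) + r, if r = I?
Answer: -5700 + 10*I*√219 ≈ -5700.0 + 147.99*I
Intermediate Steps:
t(H) = 2*H
I = 10*I*√219 (I = √(-21920 + 2*10) = √(-21920 + 20) = √(-21900) = 10*I*√219 ≈ 147.99*I)
r = 10*I*√219 ≈ 147.99*I
((15369 - 6350) - 14719) + r = ((15369 - 6350) - 14719) + 10*I*√219 = (9019 - 14719) + 10*I*√219 = -5700 + 10*I*√219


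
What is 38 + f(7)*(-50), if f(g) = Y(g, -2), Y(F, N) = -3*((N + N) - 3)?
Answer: -1012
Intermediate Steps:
Y(F, N) = 9 - 6*N (Y(F, N) = -3*(2*N - 3) = -3*(-3 + 2*N) = 9 - 6*N)
f(g) = 21 (f(g) = 9 - 6*(-2) = 9 + 12 = 21)
38 + f(7)*(-50) = 38 + 21*(-50) = 38 - 1050 = -1012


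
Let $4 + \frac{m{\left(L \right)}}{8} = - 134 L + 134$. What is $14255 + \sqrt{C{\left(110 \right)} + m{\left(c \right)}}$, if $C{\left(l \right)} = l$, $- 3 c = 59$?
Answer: $14255 + \frac{\sqrt{200094}}{3} \approx 14404.0$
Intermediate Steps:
$c = - \frac{59}{3}$ ($c = \left(- \frac{1}{3}\right) 59 = - \frac{59}{3} \approx -19.667$)
$m{\left(L \right)} = 1040 - 1072 L$ ($m{\left(L \right)} = -32 + 8 \left(- 134 L + 134\right) = -32 + 8 \left(134 - 134 L\right) = -32 - \left(-1072 + 1072 L\right) = 1040 - 1072 L$)
$14255 + \sqrt{C{\left(110 \right)} + m{\left(c \right)}} = 14255 + \sqrt{110 + \left(1040 - - \frac{63248}{3}\right)} = 14255 + \sqrt{110 + \left(1040 + \frac{63248}{3}\right)} = 14255 + \sqrt{110 + \frac{66368}{3}} = 14255 + \sqrt{\frac{66698}{3}} = 14255 + \frac{\sqrt{200094}}{3}$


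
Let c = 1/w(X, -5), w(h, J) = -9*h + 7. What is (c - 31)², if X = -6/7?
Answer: 10150596/10609 ≈ 956.79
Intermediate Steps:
X = -6/7 (X = -6*⅐ = -6/7 ≈ -0.85714)
w(h, J) = 7 - 9*h
c = 7/103 (c = 1/(7 - 9*(-6/7)) = 1/(7 + 54/7) = 1/(103/7) = 7/103 ≈ 0.067961)
(c - 31)² = (7/103 - 31)² = (-3186/103)² = 10150596/10609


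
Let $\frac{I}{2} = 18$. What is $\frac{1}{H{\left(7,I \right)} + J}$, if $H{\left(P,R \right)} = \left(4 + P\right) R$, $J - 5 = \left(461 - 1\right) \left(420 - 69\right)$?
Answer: $\frac{1}{161861} \approx 6.1781 \cdot 10^{-6}$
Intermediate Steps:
$I = 36$ ($I = 2 \cdot 18 = 36$)
$J = 161465$ ($J = 5 + \left(461 - 1\right) \left(420 - 69\right) = 5 + 460 \cdot 351 = 5 + 161460 = 161465$)
$H{\left(P,R \right)} = R \left(4 + P\right)$
$\frac{1}{H{\left(7,I \right)} + J} = \frac{1}{36 \left(4 + 7\right) + 161465} = \frac{1}{36 \cdot 11 + 161465} = \frac{1}{396 + 161465} = \frac{1}{161861}$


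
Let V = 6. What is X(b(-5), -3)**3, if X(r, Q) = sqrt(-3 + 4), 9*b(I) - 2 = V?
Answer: 1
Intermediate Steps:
b(I) = 8/9 (b(I) = 2/9 + (1/9)*6 = 2/9 + 2/3 = 8/9)
X(r, Q) = 1 (X(r, Q) = sqrt(1) = 1)
X(b(-5), -3)**3 = 1**3 = 1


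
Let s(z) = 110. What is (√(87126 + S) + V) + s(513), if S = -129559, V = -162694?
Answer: -162584 + I*√42433 ≈ -1.6258e+5 + 205.99*I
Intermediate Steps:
(√(87126 + S) + V) + s(513) = (√(87126 - 129559) - 162694) + 110 = (√(-42433) - 162694) + 110 = (I*√42433 - 162694) + 110 = (-162694 + I*√42433) + 110 = -162584 + I*√42433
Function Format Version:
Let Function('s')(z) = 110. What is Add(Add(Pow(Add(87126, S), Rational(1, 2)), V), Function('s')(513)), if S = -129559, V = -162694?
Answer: Add(-162584, Mul(I, Pow(42433, Rational(1, 2)))) ≈ Add(-1.6258e+5, Mul(205.99, I))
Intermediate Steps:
Add(Add(Pow(Add(87126, S), Rational(1, 2)), V), Function('s')(513)) = Add(Add(Pow(Add(87126, -129559), Rational(1, 2)), -162694), 110) = Add(Add(Pow(-42433, Rational(1, 2)), -162694), 110) = Add(Add(Mul(I, Pow(42433, Rational(1, 2))), -162694), 110) = Add(Add(-162694, Mul(I, Pow(42433, Rational(1, 2)))), 110) = Add(-162584, Mul(I, Pow(42433, Rational(1, 2))))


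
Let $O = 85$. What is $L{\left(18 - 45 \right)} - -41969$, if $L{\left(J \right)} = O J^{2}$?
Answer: $103934$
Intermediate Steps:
$L{\left(J \right)} = 85 J^{2}$
$L{\left(18 - 45 \right)} - -41969 = 85 \left(18 - 45\right)^{2} - -41969 = 85 \left(-27\right)^{2} + 41969 = 85 \cdot 729 + 41969 = 61965 + 41969 = 103934$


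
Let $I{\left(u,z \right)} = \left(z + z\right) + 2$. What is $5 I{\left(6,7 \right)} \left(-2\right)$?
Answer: $-160$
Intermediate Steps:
$I{\left(u,z \right)} = 2 + 2 z$ ($I{\left(u,z \right)} = 2 z + 2 = 2 + 2 z$)
$5 I{\left(6,7 \right)} \left(-2\right) = 5 \left(2 + 2 \cdot 7\right) \left(-2\right) = 5 \left(2 + 14\right) \left(-2\right) = 5 \cdot 16 \left(-2\right) = 80 \left(-2\right) = -160$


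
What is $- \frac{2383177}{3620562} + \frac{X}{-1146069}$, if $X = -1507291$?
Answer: $\frac{908651745443}{1383137956926} \approx 0.65695$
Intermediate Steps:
$- \frac{2383177}{3620562} + \frac{X}{-1146069} = - \frac{2383177}{3620562} - \frac{1507291}{-1146069} = \left(-2383177\right) \frac{1}{3620562} - - \frac{1507291}{1146069} = - \frac{2383177}{3620562} + \frac{1507291}{1146069} = \frac{908651745443}{1383137956926}$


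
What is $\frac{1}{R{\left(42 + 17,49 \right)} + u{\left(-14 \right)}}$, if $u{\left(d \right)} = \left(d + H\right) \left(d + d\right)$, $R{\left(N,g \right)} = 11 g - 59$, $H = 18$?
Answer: $\frac{1}{368} \approx 0.0027174$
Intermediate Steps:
$R{\left(N,g \right)} = -59 + 11 g$
$u{\left(d \right)} = 2 d \left(18 + d\right)$ ($u{\left(d \right)} = \left(d + 18\right) \left(d + d\right) = \left(18 + d\right) 2 d = 2 d \left(18 + d\right)$)
$\frac{1}{R{\left(42 + 17,49 \right)} + u{\left(-14 \right)}} = \frac{1}{\left(-59 + 11 \cdot 49\right) + 2 \left(-14\right) \left(18 - 14\right)} = \frac{1}{\left(-59 + 539\right) + 2 \left(-14\right) 4} = \frac{1}{480 - 112} = \frac{1}{368}$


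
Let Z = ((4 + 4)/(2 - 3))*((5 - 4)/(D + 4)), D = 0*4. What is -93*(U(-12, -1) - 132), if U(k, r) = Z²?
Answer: 11904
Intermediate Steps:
D = 0
Z = -2 (Z = ((4 + 4)/(2 - 3))*((5 - 4)/(0 + 4)) = (8/(-1))*(1/4) = (8*(-1))*(1*(¼)) = -8*¼ = -2)
U(k, r) = 4 (U(k, r) = (-2)² = 4)
-93*(U(-12, -1) - 132) = -93*(4 - 132) = -93*(-128) = 11904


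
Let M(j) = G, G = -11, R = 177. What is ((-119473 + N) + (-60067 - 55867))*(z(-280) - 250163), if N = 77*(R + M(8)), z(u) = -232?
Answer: 55744186875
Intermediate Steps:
M(j) = -11
N = 12782 (N = 77*(177 - 11) = 77*166 = 12782)
((-119473 + N) + (-60067 - 55867))*(z(-280) - 250163) = ((-119473 + 12782) + (-60067 - 55867))*(-232 - 250163) = (-106691 - 115934)*(-250395) = -222625*(-250395) = 55744186875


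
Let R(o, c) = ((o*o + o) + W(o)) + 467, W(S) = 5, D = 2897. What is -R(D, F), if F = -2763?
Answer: -8395978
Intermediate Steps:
R(o, c) = 472 + o + o² (R(o, c) = ((o*o + o) + 5) + 467 = ((o² + o) + 5) + 467 = ((o + o²) + 5) + 467 = (5 + o + o²) + 467 = 472 + o + o²)
-R(D, F) = -(472 + 2897 + 2897²) = -(472 + 2897 + 8392609) = -1*8395978 = -8395978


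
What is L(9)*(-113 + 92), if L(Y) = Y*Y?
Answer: -1701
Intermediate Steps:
L(Y) = Y²
L(9)*(-113 + 92) = 9²*(-113 + 92) = 81*(-21) = -1701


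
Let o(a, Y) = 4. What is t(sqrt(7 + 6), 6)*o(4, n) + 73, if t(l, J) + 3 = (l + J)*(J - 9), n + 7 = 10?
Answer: -11 - 12*sqrt(13) ≈ -54.267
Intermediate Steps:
n = 3 (n = -7 + 10 = 3)
t(l, J) = -3 + (-9 + J)*(J + l) (t(l, J) = -3 + (l + J)*(J - 9) = -3 + (J + l)*(-9 + J) = -3 + (-9 + J)*(J + l))
t(sqrt(7 + 6), 6)*o(4, n) + 73 = (-3 + 6**2 - 9*6 - 9*sqrt(7 + 6) + 6*sqrt(7 + 6))*4 + 73 = (-3 + 36 - 54 - 9*sqrt(13) + 6*sqrt(13))*4 + 73 = (-21 - 3*sqrt(13))*4 + 73 = (-84 - 12*sqrt(13)) + 73 = -11 - 12*sqrt(13)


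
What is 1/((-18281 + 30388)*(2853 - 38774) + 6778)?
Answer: -1/434888769 ≈ -2.2994e-9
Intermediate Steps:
1/((-18281 + 30388)*(2853 - 38774) + 6778) = 1/(12107*(-35921) + 6778) = 1/(-434895547 + 6778) = 1/(-434888769) = -1/434888769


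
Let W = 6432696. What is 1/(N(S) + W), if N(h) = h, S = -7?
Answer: 1/6432689 ≈ 1.5546e-7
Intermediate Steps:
1/(N(S) + W) = 1/(-7 + 6432696) = 1/6432689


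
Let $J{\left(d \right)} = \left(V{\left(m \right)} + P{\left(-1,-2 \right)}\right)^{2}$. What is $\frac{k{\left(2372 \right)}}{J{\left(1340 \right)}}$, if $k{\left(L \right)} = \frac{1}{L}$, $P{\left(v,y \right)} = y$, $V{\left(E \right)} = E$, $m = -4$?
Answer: $\frac{1}{85392} \approx 1.1711 \cdot 10^{-5}$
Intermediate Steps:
$J{\left(d \right)} = 36$ ($J{\left(d \right)} = \left(-4 - 2\right)^{2} = \left(-6\right)^{2} = 36$)
$\frac{k{\left(2372 \right)}}{J{\left(1340 \right)}} = \frac{1}{2372 \cdot 36} = \frac{1}{2372} \cdot \frac{1}{36} = \frac{1}{85392}$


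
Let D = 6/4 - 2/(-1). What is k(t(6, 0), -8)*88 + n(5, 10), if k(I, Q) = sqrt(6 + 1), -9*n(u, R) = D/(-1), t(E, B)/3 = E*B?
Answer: 7/18 + 88*sqrt(7) ≈ 233.22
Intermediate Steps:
D = 7/2 (D = 6*(1/4) - 2*(-1) = 3/2 + 2 = 7/2 ≈ 3.5000)
t(E, B) = 3*B*E (t(E, B) = 3*(E*B) = 3*(B*E) = 3*B*E)
n(u, R) = 7/18 (n(u, R) = -7/(18*(-1)) = -7*(-1)/18 = -1/9*(-7/2) = 7/18)
k(I, Q) = sqrt(7)
k(t(6, 0), -8)*88 + n(5, 10) = sqrt(7)*88 + 7/18 = 88*sqrt(7) + 7/18 = 7/18 + 88*sqrt(7)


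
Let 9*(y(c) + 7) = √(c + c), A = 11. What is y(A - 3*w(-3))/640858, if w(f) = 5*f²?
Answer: -7/640858 + I*√62/2883861 ≈ -1.0923e-5 + 2.7304e-6*I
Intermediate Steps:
y(c) = -7 + √2*√c/9 (y(c) = -7 + √(c + c)/9 = -7 + √(2*c)/9 = -7 + (√2*√c)/9 = -7 + √2*√c/9)
y(A - 3*w(-3))/640858 = (-7 + √2*√(11 - 15*(-3)²)/9)/640858 = (-7 + √2*√(11 - 15*9)/9)*(1/640858) = (-7 + √2*√(11 - 3*45)/9)*(1/640858) = (-7 + √2*√(11 - 135)/9)*(1/640858) = (-7 + √2*√(-124)/9)*(1/640858) = (-7 + √2*(2*I*√31)/9)*(1/640858) = (-7 + 2*I*√62/9)*(1/640858) = -7/640858 + I*√62/2883861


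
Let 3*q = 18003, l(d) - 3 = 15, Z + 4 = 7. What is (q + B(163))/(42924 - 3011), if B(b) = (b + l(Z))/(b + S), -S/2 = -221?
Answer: 3630786/24147365 ≈ 0.15036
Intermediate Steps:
S = 442 (S = -2*(-221) = 442)
Z = 3 (Z = -4 + 7 = 3)
l(d) = 18 (l(d) = 3 + 15 = 18)
q = 6001 (q = (⅓)*18003 = 6001)
B(b) = (18 + b)/(442 + b) (B(b) = (b + 18)/(b + 442) = (18 + b)/(442 + b))
(q + B(163))/(42924 - 3011) = (6001 + (18 + 163)/(442 + 163))/(42924 - 3011) = (6001 + 181/605)/39913 = (6001 + (1/605)*181)*(1/39913) = (6001 + 181/605)*(1/39913) = (3630786/605)*(1/39913) = 3630786/24147365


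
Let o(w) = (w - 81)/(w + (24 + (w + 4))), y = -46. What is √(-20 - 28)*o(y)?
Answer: 127*I*√3/16 ≈ 13.748*I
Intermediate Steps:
o(w) = (-81 + w)/(28 + 2*w) (o(w) = (-81 + w)/(w + (24 + (4 + w))) = (-81 + w)/(w + (28 + w)) = (-81 + w)/(28 + 2*w))
√(-20 - 28)*o(y) = √(-20 - 28)*((-81 - 46)/(2*(14 - 46))) = √(-48)*((½)*(-127)/(-32)) = (4*I*√3)*((½)*(-1/32)*(-127)) = (4*I*√3)*(127/64) = 127*I*√3/16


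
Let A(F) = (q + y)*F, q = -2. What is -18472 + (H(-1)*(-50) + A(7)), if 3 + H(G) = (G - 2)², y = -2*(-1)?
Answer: -18772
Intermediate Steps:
y = 2
A(F) = 0 (A(F) = (-2 + 2)*F = 0*F = 0)
H(G) = -3 + (-2 + G)² (H(G) = -3 + (G - 2)² = -3 + (-2 + G)²)
-18472 + (H(-1)*(-50) + A(7)) = -18472 + ((-3 + (-2 - 1)²)*(-50) + 0) = -18472 + ((-3 + (-3)²)*(-50) + 0) = -18472 + ((-3 + 9)*(-50) + 0) = -18472 + (6*(-50) + 0) = -18472 + (-300 + 0) = -18472 - 300 = -18772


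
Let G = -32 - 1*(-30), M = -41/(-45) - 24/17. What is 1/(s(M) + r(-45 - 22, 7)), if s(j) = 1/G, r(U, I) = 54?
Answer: 2/107 ≈ 0.018692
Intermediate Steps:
M = -383/765 (M = -41*(-1/45) - 24*1/17 = 41/45 - 24/17 = -383/765 ≈ -0.50065)
G = -2 (G = -32 + 30 = -2)
s(j) = -½ (s(j) = 1/(-2) = -½)
1/(s(M) + r(-45 - 22, 7)) = 1/(-½ + 54) = 1/(107/2) = 2/107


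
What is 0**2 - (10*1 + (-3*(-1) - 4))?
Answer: -9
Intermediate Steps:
0**2 - (10*1 + (-3*(-1) - 4)) = 0 - (10 + (3 - 4)) = 0 - (10 - 1) = 0 - 1*9 = 0 - 9 = -9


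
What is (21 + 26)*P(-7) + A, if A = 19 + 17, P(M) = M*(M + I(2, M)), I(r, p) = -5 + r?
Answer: 3326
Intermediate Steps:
P(M) = M*(-3 + M) (P(M) = M*(M + (-5 + 2)) = M*(M - 3) = M*(-3 + M))
A = 36
(21 + 26)*P(-7) + A = (21 + 26)*(-7*(-3 - 7)) + 36 = 47*(-7*(-10)) + 36 = 47*70 + 36 = 3290 + 36 = 3326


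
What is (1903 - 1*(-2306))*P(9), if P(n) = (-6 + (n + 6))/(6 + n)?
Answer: 12627/5 ≈ 2525.4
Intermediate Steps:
P(n) = n/(6 + n) (P(n) = (-6 + (6 + n))/(6 + n) = n/(6 + n))
(1903 - 1*(-2306))*P(9) = (1903 - 1*(-2306))*(9/(6 + 9)) = (1903 + 2306)*(9/15) = 4209*(9*(1/15)) = 4209*(⅗) = 12627/5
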